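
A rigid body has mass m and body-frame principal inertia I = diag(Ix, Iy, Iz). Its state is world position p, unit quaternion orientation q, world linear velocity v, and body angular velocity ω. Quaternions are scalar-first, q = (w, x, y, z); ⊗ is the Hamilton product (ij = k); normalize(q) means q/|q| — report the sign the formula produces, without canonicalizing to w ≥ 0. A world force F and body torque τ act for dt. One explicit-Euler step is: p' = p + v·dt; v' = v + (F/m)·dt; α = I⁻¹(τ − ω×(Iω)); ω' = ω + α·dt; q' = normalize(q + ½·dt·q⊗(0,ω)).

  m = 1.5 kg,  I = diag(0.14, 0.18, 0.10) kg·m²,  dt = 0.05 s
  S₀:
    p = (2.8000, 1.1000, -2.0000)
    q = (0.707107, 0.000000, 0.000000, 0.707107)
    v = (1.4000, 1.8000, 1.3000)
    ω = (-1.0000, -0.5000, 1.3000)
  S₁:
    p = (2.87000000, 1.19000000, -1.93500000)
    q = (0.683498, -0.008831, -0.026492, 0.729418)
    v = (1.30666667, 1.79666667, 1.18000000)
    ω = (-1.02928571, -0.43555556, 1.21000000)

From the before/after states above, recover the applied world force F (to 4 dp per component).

F = (-2.8000, -0.1000, -3.6000)

Δv = v₁−v₀ = (-0.09333333, -0.00333333, -0.12000000)
m·(v₁−v₀)/dt = (-2.8000, -0.1000, -3.6000)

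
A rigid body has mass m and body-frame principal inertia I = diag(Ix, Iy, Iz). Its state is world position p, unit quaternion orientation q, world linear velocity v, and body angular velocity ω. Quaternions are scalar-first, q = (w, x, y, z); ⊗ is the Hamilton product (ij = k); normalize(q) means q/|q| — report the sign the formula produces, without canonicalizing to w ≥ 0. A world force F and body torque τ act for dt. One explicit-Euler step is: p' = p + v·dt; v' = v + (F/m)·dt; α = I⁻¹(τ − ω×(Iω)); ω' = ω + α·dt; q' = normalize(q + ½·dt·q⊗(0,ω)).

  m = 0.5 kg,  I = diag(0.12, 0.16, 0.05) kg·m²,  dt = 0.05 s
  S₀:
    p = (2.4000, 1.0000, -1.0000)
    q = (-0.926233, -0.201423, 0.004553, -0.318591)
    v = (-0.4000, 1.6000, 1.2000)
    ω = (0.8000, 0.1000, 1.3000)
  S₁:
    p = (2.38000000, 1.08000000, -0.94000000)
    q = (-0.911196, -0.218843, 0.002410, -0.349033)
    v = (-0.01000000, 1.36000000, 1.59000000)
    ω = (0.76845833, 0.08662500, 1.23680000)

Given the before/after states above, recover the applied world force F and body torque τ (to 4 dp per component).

F = (3.9000, -2.4000, 3.9000)
τ = (-0.0900, 0.0300, -0.0600)

ω₁ − ω₀ = (-0.03154167, -0.01337500, -0.06320000)
gyro term ω₀×Iω₀ = (-0.0143, 0.0728, 0.0032)
τ = I·(Δω/dt) + ω₀×(Iω₀) = (-0.0900, 0.0300, -0.0600)
Δv = v₁−v₀ = (0.39000000, -0.24000000, 0.39000000)
applied force F = (3.9000, -2.4000, 3.9000)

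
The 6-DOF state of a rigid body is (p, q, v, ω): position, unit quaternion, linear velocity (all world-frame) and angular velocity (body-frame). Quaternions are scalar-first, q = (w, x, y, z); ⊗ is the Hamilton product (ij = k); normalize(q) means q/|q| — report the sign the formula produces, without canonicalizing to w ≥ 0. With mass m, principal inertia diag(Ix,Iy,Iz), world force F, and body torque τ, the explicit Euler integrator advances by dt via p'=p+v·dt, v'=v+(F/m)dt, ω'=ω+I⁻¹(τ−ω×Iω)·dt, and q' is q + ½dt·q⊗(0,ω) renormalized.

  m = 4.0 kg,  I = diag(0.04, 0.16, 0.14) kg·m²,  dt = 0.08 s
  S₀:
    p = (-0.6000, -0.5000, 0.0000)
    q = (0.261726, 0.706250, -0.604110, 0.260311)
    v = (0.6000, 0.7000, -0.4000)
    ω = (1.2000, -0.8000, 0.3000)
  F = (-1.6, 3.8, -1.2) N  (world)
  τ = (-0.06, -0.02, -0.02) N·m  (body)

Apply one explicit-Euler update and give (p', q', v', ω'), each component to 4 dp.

p + v·dt = (-0.5520, -0.4440, -0.0320)
v + (F/m)dt = (0.5680, 0.7760, -0.4240)
α = I⁻¹(τ − ω×Iω) = (-1.6200, 0.1000, 0.6800)
new body rate ω' = (1.0704, -0.7920, 0.3544)
q⊗(0,ω) = (-1.4088813, 0.3410870, -0.1088826, 0.2384498)
q' = normalize(q + ½dt·q⊗(0,ω)) = (0.2050, 0.7186, -0.6074, 0.2694)

p' = (-0.5520, -0.4440, -0.0320)
q' = (0.2050, 0.7186, -0.6074, 0.2694)
v' = (0.5680, 0.7760, -0.4240)
ω' = (1.0704, -0.7920, 0.3544)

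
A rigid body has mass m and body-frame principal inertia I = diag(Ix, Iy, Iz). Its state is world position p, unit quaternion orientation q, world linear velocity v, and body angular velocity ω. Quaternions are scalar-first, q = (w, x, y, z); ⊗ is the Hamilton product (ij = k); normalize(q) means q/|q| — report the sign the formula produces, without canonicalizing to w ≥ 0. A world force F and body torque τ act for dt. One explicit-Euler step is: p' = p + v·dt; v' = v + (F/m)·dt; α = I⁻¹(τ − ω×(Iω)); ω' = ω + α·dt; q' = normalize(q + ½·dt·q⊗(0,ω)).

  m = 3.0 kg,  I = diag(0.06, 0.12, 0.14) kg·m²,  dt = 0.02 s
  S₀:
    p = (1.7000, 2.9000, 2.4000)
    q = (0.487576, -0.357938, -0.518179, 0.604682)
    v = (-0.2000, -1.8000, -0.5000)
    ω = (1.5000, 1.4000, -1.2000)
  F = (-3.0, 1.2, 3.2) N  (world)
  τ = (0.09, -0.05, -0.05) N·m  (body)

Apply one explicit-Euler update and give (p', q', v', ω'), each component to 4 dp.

p' = (1.6960, 2.8640, 2.3900)
q' = (0.5073, -0.3528, -0.5064, 0.6014)
v' = (-0.2200, -1.7920, -0.4787)
ω' = (1.5412, 1.3677, -1.2251)

new position p' = (1.6960, 2.8640, 2.3900)
v' = v + a·dt = (-0.2200, -1.7920, -0.4787)
gyro term ω×Iω = (-0.0336, 0.1440, 0.1260)
α = I⁻¹(τ − ω×Iω) = (2.0600, -1.6167, -1.2571)
ω' = ω + α·dt = (1.5412, 1.3677, -1.2251)
q⊗(0,ω) = (1.9879760, 0.5066240, 1.1601038, -0.3089359)
q' = normalize(q + ½dt·q⊗(0,ω)) = (0.5073, -0.3528, -0.5064, 0.6014)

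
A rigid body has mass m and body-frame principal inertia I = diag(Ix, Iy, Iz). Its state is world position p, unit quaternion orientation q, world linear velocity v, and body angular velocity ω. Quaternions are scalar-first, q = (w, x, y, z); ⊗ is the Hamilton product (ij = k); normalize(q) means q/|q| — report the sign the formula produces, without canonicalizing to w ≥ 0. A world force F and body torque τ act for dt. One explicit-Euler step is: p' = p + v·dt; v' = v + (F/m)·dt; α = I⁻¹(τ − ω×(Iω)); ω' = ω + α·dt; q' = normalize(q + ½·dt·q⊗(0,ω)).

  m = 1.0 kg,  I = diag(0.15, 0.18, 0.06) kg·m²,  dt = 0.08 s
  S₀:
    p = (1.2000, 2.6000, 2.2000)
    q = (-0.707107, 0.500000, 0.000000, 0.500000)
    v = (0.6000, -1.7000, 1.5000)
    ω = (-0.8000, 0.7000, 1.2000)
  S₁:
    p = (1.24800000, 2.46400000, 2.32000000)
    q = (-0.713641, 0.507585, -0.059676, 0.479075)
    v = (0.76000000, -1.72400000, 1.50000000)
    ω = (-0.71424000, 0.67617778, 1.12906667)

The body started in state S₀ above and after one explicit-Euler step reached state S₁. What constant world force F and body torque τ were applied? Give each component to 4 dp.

F = (2.0000, -0.3000, 0.0000)
τ = (0.0600, -0.1400, -0.0700)

velocity change Δv = (0.16000000, -0.02400000, 0.00000000)
m·(v₁−v₀)/dt = (2.0000, -0.3000, 0.0000)
Δω = ω₁−ω₀ = (0.08576000, -0.02382222, -0.07093333)
ω₀×(Iω₀) = (-0.1008, -0.0864, -0.0168)
applied torque τ = (0.0600, -0.1400, -0.0700)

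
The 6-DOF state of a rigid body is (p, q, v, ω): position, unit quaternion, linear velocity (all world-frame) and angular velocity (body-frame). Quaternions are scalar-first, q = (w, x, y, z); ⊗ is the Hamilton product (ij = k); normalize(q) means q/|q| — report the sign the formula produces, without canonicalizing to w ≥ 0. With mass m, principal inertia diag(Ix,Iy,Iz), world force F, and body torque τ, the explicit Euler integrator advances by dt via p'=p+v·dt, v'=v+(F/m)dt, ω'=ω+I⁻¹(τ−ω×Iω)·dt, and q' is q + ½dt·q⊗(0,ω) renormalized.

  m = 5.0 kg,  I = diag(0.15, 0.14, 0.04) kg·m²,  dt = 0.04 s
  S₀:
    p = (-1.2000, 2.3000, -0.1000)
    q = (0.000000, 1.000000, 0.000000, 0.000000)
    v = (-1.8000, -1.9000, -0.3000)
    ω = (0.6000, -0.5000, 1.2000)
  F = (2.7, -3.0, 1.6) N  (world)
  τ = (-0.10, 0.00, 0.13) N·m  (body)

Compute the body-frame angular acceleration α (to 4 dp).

precession coupling ω×(Iω) = (0.0600, 0.0792, 0.0030)
α = I⁻¹(τ − ω×Iω) = (-1.0667, -0.5657, 3.1750)

α = (-1.0667, -0.5657, 3.1750)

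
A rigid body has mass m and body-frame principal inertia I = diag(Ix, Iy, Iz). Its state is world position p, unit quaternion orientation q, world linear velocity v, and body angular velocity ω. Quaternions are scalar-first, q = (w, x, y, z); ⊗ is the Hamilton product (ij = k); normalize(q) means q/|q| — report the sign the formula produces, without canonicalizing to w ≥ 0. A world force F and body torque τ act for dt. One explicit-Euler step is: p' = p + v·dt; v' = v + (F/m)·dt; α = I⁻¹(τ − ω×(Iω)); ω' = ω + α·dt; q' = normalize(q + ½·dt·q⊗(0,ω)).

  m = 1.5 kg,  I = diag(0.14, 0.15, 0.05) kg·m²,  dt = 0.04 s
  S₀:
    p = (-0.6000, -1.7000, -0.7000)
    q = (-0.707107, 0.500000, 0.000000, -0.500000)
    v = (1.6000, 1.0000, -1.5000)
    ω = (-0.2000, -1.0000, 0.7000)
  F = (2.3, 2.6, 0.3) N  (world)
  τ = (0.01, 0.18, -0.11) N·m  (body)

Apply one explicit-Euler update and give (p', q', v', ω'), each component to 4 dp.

a = F/m = (1.5333, 1.7333, 0.2000)
p' = p + v·dt = (-0.5360, -1.6600, -0.7600)
v' = v + a·dt = (1.6613, 1.0693, -1.4920)
(τ − ω×Iω)/I = (-0.4286, 1.2840, -2.2400)
ω' = ω + α·dt = (-0.2171, -0.9486, 0.6104)
2q̇ = q⊗(0,ω) = (0.4500000, -0.3585786, 0.4571070, -0.9949749)
updated quaternion q' = (-0.6979, 0.4927, 0.0091, -0.5197)

p' = (-0.5360, -1.6600, -0.7600)
q' = (-0.6979, 0.4927, 0.0091, -0.5197)
v' = (1.6613, 1.0693, -1.4920)
ω' = (-0.2171, -0.9486, 0.6104)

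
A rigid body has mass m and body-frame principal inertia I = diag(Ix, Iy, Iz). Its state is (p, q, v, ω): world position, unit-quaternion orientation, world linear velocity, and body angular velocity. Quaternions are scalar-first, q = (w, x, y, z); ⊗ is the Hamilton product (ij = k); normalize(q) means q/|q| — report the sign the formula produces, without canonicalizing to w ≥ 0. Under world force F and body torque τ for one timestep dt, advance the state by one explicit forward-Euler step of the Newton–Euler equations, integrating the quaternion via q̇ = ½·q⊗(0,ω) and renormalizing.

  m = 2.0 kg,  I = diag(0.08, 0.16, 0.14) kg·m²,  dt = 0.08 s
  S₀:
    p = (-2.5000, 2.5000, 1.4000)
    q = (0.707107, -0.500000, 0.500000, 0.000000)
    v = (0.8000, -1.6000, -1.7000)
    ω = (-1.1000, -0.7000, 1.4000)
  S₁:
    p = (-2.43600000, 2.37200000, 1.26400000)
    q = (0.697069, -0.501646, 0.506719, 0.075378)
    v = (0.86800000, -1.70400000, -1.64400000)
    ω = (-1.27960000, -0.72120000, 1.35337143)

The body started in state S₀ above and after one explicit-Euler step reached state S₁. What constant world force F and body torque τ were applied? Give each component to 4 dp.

F = (1.7000, -2.6000, 1.4000)
τ = (-0.1600, 0.0500, -0.0200)

Δv = v₁−v₀ = (0.06800000, -0.10400000, 0.05600000)
applied force F = (1.7000, -2.6000, 1.4000)
ω₁ − ω₀ = (-0.17960000, -0.02120000, -0.04662857)
ω₀×(Iω₀) = (0.0196, 0.0924, 0.0616)
applied torque τ = (-0.1600, 0.0500, -0.0200)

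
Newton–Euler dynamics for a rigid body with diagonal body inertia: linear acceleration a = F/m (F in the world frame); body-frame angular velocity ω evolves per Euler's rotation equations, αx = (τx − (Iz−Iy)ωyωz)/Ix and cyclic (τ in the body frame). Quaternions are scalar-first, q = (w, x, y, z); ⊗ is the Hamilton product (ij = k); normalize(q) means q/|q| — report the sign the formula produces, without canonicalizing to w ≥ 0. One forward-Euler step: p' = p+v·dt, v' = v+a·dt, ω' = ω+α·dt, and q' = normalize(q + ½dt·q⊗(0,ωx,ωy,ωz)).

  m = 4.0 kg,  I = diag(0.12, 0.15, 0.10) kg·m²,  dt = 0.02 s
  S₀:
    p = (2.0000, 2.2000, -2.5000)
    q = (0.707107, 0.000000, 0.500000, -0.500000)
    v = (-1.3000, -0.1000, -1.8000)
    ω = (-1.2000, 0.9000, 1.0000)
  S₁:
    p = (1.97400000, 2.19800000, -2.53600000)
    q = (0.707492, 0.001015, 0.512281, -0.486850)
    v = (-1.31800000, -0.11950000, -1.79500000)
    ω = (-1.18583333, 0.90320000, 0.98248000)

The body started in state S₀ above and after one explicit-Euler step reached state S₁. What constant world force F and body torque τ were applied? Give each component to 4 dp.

velocity change Δv = (-0.01800000, -0.01950000, 0.00500000)
applied force F = (-3.6000, -3.9000, 1.0000)
ω₁ − ω₀ = (0.01416667, 0.00320000, -0.01752000)
ω₀×(Iω₀) = (-0.0450, -0.0240, -0.0324)
I·α + gyro = (0.0400, 0.0000, -0.1200)

F = (-3.6000, -3.9000, 1.0000)
τ = (0.0400, 0.0000, -0.1200)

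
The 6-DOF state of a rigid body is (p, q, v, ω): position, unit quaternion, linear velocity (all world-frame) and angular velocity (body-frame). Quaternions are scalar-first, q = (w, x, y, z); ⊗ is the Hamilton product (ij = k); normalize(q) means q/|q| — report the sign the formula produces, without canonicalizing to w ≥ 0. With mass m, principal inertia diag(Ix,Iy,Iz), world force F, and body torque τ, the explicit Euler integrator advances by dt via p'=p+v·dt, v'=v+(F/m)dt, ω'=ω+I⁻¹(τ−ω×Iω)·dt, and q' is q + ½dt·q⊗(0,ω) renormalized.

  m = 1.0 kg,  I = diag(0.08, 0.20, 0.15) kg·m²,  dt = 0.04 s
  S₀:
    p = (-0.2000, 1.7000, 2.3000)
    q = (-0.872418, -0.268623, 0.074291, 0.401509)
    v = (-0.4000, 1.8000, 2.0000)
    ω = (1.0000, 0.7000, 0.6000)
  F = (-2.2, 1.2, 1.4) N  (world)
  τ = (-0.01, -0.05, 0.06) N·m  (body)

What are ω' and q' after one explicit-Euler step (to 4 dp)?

ω' = (1.0055, 0.6984, 0.5936)
q' = (-0.8726, -0.2907, 0.0733, 0.3857)

angular accel α = (0.1375, -0.0400, -0.1600)
new body rate ω' = (1.0055, 0.6984, 0.5936)
Hamilton product q⊗(0,ω) = (-0.0242861, -1.1088997, -0.0480098, -0.7857779)
q' = normalize(q + ½dt·q⊗(0,ω)) = (-0.8726, -0.2907, 0.0733, 0.3857)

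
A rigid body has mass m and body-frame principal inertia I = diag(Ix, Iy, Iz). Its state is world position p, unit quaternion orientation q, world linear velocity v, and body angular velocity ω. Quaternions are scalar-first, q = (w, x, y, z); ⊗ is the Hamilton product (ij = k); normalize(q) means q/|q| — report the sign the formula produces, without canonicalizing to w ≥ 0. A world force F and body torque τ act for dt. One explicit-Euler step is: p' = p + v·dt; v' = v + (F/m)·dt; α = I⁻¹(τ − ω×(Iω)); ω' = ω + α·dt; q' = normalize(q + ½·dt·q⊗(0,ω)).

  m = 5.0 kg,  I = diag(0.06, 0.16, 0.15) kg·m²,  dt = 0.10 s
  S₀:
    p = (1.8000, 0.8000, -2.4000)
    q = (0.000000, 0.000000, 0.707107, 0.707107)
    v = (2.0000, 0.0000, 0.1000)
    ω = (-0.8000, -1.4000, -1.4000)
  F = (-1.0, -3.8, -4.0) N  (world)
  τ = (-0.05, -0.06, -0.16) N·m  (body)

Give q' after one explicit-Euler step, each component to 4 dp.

q' = (0.0984, 0.0000, 0.6750, 0.7312)

q⊗(0,ω) = (1.9798996, 0.0000000, -0.5656856, 0.5656856)
q' = normalize(q + ½dt·q⊗(0,ω)) = (0.0984, 0.0000, 0.6750, 0.7312)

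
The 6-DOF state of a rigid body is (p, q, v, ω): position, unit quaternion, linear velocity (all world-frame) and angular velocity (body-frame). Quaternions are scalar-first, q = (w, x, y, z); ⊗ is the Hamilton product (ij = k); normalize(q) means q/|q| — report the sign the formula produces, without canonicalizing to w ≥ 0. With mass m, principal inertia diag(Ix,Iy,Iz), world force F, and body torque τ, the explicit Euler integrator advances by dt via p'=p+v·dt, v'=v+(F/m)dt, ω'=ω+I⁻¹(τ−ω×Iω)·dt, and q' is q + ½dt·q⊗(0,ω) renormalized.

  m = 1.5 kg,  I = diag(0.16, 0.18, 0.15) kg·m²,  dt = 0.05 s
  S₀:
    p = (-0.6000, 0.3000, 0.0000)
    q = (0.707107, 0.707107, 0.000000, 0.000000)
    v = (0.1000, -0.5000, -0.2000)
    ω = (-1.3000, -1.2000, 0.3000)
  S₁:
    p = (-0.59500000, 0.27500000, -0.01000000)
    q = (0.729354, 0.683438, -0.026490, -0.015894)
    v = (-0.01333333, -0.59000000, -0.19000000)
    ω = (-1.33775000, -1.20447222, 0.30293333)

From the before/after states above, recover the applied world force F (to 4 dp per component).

velocity change Δv = (-0.11333333, -0.09000000, 0.01000000)
m·(v₁−v₀)/dt = (-3.4000, -2.7000, 0.3000)

F = (-3.4000, -2.7000, 0.3000)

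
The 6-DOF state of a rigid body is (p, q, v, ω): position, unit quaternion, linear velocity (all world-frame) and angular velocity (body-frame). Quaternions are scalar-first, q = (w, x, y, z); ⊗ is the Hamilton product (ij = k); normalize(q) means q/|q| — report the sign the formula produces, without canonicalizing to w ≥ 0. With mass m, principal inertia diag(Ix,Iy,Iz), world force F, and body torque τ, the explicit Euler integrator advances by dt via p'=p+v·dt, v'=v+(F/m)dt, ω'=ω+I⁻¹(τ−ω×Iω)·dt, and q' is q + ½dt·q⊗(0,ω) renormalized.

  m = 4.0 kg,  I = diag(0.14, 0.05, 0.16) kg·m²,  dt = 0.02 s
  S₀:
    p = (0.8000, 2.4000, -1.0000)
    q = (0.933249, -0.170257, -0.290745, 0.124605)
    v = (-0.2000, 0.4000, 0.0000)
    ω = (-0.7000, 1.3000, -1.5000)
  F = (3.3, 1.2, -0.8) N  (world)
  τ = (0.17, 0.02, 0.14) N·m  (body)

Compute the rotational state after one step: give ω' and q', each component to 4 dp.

ω' = (-0.6451, 1.3164, -1.4927)
q' = (0.9375, -0.1740, -0.2820, 0.1063)

gyro term ω×Iω = (-0.2145, -0.0210, 0.0819)
(τ − ω×Iω)/I = (2.7464, 0.8200, 0.3631)
ω' = ω + α·dt = (-0.6451, 1.3164, -1.4927)
q⊗(0,ω) = (0.4456961, -0.3791433, 0.8706147, -1.8247291)
updated quaternion q' = (0.9375, -0.1740, -0.2820, 0.1063)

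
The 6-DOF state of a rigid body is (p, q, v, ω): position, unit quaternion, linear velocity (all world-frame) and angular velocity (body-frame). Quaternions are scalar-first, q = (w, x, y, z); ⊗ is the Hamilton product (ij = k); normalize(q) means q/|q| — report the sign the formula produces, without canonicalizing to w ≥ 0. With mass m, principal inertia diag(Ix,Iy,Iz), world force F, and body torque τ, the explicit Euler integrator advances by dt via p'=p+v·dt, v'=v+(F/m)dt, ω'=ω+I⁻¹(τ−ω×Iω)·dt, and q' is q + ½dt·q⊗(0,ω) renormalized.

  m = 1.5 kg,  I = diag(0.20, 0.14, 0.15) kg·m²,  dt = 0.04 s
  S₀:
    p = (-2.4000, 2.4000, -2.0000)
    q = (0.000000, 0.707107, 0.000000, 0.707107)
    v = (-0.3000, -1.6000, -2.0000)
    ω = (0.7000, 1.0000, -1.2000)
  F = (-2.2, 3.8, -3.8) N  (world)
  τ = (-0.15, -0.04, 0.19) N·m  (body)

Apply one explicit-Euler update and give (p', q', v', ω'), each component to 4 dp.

p' = (-2.4120, 2.3360, -2.0800)
q' = (0.0071, 0.6926, 0.0269, 0.7208)
v' = (-0.3587, -1.4987, -2.1013)
ω' = (0.6724, 1.0006, -1.1381)

new position p' = (-2.4120, 2.3360, -2.0800)
v + (F/m)dt = (-0.3587, -1.4987, -2.1013)
gyro term ω×Iω = (-0.0120, -0.0420, -0.0420)
(τ − ω×Iω)/I = (-0.6900, 0.0143, 1.5467)
ω' = ω + α·dt = (0.6724, 1.0006, -1.1381)
Hamilton product q⊗(0,ω) = (0.3535535, -0.7071070, 1.3435033, 0.7071070)
q + ½dt·q⊗(0,ω), renormalized = (0.0071, 0.6926, 0.0269, 0.7208)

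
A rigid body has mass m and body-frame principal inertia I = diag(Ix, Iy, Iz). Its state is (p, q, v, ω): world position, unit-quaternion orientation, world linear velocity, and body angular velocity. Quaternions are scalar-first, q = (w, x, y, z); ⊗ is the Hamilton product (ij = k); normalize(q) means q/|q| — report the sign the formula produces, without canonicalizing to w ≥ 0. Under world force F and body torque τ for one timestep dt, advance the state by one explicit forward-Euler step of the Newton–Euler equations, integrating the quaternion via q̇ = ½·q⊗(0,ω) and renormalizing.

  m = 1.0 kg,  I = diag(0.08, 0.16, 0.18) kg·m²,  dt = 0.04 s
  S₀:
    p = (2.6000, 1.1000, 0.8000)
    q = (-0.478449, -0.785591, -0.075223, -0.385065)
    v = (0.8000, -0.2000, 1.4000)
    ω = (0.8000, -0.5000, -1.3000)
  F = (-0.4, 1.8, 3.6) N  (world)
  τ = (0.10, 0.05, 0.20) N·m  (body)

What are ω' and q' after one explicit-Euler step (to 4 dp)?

ω×(Iω) gyroscopic = (0.0130, 0.1040, -0.0320)
α = I⁻¹(τ − ω×Iω) = (1.0875, -0.3375, 1.2889)
ω' = ω + α·dt = (0.8435, -0.5135, -1.2484)
2q̇ = q⊗(0,ω) = (0.0902768, -0.4775018, -1.0900958, 1.0749576)
q' = normalize(q + ½dt·q⊗(0,ω)) = (-0.4764, -0.7947, -0.0970, -0.3634)

ω' = (0.8435, -0.5135, -1.2484)
q' = (-0.4764, -0.7947, -0.0970, -0.3634)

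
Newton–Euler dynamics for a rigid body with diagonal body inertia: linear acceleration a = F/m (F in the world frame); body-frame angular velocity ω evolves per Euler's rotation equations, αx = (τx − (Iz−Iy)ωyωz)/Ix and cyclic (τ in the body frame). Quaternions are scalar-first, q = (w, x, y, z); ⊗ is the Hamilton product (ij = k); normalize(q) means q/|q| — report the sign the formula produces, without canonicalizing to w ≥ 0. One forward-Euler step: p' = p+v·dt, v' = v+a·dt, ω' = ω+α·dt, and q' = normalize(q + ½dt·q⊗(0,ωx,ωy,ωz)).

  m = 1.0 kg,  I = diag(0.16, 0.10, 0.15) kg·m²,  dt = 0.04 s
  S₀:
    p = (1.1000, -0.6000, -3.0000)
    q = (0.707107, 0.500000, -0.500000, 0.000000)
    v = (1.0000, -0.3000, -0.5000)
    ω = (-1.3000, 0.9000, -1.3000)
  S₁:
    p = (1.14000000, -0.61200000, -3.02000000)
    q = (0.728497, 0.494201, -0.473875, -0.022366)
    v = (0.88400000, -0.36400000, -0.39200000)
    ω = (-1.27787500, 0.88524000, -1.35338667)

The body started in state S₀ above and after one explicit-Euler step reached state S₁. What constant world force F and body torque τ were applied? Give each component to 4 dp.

F = (-2.9000, -1.6000, 2.7000)
τ = (0.0300, -0.0200, -0.1300)

Δv = v₁−v₀ = (-0.11600000, -0.06400000, 0.10800000)
applied force F = (-2.9000, -1.6000, 2.7000)
ω₁ − ω₀ = (0.02212500, -0.01476000, -0.05338667)
applied torque τ = (0.0300, -0.0200, -0.1300)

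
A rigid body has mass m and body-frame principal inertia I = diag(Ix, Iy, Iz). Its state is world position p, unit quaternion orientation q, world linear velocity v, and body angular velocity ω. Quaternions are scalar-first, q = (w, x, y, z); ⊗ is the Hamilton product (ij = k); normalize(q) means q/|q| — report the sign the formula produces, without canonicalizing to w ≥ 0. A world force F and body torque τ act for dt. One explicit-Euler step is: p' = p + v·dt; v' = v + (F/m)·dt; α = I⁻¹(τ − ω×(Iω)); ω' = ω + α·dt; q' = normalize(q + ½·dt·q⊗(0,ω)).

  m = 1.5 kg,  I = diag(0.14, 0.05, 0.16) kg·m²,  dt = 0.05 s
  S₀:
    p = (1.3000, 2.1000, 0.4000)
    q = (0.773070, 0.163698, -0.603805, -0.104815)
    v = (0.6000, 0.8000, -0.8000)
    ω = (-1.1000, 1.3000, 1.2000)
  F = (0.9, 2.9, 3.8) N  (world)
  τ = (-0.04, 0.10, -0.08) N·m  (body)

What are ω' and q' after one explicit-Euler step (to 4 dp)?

ω' = (-1.1756, 1.3736, 1.1348)
q' = (0.7993, 0.1276, -0.5799, -0.0928)

gyro term ω×Iω = (0.1716, 0.0264, 0.1287)
α = I⁻¹(τ − ω×Iω) = (-1.5114, 1.4720, -1.3044)
ω + α·dt = (-1.1756, 1.3736, 1.1348)
q⊗(0,ω) = (1.0907923, -1.4386835, 0.9238499, 0.4763059)
q' = normalize(q + ½dt·q⊗(0,ω)) = (0.7993, 0.1276, -0.5799, -0.0928)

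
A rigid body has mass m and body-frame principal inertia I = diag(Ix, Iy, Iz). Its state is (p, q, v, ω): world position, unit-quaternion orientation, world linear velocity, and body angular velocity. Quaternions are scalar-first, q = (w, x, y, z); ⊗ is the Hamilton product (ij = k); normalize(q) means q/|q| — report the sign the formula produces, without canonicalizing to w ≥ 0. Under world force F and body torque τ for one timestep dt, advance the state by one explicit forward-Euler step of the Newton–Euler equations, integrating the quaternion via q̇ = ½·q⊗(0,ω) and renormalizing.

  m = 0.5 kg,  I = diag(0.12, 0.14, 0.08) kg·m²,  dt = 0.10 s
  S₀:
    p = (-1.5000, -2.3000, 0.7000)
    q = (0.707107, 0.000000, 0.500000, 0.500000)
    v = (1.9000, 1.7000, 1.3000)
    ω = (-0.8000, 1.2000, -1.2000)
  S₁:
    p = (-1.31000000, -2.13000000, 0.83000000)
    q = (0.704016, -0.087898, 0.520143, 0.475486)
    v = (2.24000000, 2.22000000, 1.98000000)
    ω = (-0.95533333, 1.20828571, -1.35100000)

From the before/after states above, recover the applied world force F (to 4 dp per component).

F = (1.7000, 2.6000, 3.4000)

velocity change Δv = (0.34000000, 0.52000000, 0.68000000)
F = m·Δv/dt = (1.7000, 2.6000, 3.4000)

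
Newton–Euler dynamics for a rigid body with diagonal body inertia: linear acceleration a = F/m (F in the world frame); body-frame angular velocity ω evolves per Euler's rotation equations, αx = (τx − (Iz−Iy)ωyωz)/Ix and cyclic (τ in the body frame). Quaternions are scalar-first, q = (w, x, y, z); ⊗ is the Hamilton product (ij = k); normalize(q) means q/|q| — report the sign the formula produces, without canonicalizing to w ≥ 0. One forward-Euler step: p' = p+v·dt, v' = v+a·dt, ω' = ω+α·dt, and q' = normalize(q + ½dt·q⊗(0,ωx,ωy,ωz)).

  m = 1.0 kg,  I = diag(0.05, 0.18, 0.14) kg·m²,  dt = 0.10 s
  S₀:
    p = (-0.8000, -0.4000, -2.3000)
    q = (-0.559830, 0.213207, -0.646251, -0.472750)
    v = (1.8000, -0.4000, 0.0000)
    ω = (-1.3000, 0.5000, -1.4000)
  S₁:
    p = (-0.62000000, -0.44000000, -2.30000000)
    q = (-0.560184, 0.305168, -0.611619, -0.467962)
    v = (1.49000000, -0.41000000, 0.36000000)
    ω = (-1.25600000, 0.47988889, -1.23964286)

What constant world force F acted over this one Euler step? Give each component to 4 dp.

velocity change Δv = (-0.31000000, -0.01000000, 0.36000000)
applied force F = (-3.1000, -0.1000, 3.6000)

F = (-3.1000, -0.1000, 3.6000)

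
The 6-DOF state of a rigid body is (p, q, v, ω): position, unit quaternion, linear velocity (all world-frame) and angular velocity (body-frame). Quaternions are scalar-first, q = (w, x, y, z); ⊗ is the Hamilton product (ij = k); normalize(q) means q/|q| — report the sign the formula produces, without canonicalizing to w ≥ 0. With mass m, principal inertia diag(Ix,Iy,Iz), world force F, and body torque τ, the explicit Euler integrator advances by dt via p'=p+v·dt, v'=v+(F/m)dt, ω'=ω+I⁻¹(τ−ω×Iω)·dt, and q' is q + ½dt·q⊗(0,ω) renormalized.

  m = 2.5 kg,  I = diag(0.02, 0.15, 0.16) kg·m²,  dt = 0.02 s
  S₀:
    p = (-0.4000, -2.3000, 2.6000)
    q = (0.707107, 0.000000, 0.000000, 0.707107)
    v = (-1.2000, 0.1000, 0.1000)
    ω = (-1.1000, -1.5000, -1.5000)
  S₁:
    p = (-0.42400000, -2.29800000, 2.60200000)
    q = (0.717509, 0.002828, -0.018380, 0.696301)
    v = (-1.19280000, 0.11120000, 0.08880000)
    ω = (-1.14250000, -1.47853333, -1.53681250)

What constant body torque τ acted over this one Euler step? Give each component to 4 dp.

τ = (-0.0200, -0.0700, -0.0800)

rate change Δω = (-0.04250000, 0.02146667, -0.03681250)
gyro term ω₀×Iω₀ = (0.0225, -0.2310, 0.2145)
applied torque τ = (-0.0200, -0.0700, -0.0800)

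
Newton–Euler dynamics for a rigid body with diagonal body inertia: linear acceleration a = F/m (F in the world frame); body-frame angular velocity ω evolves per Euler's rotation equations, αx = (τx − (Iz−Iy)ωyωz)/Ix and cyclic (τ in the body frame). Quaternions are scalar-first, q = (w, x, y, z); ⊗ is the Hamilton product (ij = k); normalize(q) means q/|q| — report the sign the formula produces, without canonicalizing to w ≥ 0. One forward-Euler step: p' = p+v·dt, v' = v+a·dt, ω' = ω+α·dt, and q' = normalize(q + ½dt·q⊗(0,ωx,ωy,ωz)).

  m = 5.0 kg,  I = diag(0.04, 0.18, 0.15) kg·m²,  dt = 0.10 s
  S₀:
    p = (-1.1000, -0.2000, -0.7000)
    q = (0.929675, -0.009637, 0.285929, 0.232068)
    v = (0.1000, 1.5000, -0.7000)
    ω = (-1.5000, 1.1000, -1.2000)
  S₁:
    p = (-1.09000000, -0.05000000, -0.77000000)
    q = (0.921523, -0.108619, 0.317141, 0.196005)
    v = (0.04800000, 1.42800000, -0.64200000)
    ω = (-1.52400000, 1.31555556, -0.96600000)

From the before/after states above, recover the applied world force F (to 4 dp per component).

velocity change Δv = (-0.05200000, -0.07200000, 0.05800000)
m·(v₁−v₀)/dt = (-2.6000, -3.6000, 2.9000)

F = (-2.6000, -3.6000, 2.9000)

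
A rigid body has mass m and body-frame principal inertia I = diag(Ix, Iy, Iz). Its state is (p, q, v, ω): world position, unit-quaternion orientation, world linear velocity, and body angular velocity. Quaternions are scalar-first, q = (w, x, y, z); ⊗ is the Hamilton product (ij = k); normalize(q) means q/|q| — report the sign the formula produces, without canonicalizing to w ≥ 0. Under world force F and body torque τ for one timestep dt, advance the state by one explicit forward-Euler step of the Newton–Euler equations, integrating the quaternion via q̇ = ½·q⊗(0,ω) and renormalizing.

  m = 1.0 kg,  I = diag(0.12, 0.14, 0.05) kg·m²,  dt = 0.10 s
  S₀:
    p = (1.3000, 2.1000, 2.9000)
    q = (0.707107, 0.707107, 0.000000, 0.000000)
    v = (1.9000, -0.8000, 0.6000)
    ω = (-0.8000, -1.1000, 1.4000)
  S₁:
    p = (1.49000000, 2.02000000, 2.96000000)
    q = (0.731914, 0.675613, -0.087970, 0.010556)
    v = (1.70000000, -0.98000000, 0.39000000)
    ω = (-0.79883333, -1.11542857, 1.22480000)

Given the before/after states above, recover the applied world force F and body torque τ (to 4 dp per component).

F = (-2.0000, -1.8000, -2.1000)
τ = (0.1400, -0.1000, -0.0700)

Δω = ω₁−ω₀ = (0.00116667, -0.01542857, -0.17520000)
applied torque τ = (0.1400, -0.1000, -0.0700)
Δv = v₁−v₀ = (-0.20000000, -0.18000000, -0.21000000)
applied force F = (-2.0000, -1.8000, -2.1000)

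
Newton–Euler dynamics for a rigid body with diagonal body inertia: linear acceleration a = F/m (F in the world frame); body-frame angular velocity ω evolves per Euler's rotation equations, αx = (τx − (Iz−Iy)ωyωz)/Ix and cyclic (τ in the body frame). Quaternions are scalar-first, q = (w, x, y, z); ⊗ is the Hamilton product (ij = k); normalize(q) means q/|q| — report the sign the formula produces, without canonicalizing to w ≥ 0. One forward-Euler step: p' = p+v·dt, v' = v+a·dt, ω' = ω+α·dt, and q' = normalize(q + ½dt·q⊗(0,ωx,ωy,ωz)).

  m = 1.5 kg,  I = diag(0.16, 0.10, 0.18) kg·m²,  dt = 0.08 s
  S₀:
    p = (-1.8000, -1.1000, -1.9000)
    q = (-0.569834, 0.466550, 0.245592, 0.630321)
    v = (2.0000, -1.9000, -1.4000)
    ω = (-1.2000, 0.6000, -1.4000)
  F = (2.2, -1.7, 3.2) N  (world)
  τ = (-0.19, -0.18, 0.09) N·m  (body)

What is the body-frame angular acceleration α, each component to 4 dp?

gyro term ω×Iω = (-0.0672, -0.0336, 0.0432)
(τ − ω×Iω)/I = (-0.7675, -1.4640, 0.2600)

α = (-0.7675, -1.4640, 0.2600)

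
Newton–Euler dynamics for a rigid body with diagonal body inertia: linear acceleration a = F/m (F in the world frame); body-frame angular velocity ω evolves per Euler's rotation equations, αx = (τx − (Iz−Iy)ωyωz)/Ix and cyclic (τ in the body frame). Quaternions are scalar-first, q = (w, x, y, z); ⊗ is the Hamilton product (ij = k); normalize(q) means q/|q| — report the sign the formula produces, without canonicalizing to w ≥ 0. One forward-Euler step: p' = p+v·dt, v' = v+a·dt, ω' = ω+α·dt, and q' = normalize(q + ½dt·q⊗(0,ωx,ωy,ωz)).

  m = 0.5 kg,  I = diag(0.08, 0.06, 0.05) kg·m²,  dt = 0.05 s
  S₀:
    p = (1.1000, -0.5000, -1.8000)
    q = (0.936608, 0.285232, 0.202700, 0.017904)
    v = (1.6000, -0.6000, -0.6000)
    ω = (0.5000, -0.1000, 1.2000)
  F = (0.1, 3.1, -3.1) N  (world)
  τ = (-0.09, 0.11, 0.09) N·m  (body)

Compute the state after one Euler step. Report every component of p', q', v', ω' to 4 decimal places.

a = F/m = (0.2000, 6.2000, -6.2000)
p + v·dt = (1.1800, -0.5300, -1.8300)
new velocity v' = (1.6100, -0.2900, -0.9100)
precession coupling ω×(Iω) = (0.0012, 0.0180, 0.0010)
α = I⁻¹(τ − ω×Iω) = (-1.1400, 1.5333, 1.7800)
ω + α·dt = (0.4430, -0.0233, 1.2890)
q⊗(0,ω) = (-0.1438308, 0.7133344, -0.4269872, 0.9940564)
q + ½dt·q⊗(0,ω), renormalized = (0.9325, 0.3029, 0.1919, 0.0427)

p' = (1.1800, -0.5300, -1.8300)
q' = (0.9325, 0.3029, 0.1919, 0.0427)
v' = (1.6100, -0.2900, -0.9100)
ω' = (0.4430, -0.0233, 1.2890)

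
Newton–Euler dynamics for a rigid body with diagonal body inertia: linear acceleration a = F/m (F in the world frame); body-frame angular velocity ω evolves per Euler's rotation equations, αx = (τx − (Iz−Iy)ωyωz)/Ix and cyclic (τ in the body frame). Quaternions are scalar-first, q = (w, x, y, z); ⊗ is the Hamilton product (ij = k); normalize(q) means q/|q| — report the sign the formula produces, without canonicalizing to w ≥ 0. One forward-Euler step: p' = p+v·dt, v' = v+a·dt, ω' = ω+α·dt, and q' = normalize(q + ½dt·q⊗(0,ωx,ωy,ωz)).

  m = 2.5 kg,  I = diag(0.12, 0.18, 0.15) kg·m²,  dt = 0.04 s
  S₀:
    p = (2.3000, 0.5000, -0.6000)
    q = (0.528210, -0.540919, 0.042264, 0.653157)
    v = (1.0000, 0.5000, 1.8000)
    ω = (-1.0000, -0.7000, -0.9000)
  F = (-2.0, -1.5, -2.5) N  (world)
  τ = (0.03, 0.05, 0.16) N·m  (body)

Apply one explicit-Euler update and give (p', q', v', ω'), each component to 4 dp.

p' = (2.3400, 0.5200, -0.5280)
q' = (0.5295, -0.5429, 0.0121, 0.6518)
v' = (0.9680, 0.4760, 1.7600)
ω' = (-0.9837, -0.6829, -0.8685)

p' = p + v·dt = (2.3400, 0.5200, -0.5280)
v' = v + a·dt = (0.9680, 0.4760, 1.7600)
angular accel α = (0.4075, 0.4278, 0.7867)
ω + α·dt = (-0.9837, -0.6829, -0.8685)
Hamilton product q⊗(0,ω) = (0.0765071, -0.1090377, -1.5097311, -0.0544817)
q + ½dt·q⊗(0,ω), renormalized = (0.5295, -0.5429, 0.0121, 0.6518)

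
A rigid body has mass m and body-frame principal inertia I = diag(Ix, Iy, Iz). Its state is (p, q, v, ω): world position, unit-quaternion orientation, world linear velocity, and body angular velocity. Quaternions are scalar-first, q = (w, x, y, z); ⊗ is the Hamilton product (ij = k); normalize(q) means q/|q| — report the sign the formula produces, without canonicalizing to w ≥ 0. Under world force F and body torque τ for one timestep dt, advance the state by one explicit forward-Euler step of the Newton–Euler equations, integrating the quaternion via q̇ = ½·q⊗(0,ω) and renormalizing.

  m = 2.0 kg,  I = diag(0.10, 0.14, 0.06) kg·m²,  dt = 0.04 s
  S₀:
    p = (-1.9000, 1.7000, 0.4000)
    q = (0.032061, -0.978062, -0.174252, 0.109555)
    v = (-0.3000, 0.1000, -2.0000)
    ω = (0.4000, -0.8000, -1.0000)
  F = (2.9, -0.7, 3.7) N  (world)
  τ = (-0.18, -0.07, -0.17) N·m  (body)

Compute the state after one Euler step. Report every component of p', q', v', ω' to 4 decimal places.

p' = (-1.9120, 1.7040, 0.3200)
q' = (0.0393, -0.9722, -0.1934, 0.1259)
v' = (-0.2420, 0.0860, -1.9260)
ω' = (0.3536, -0.8154, -1.1048)

new position p' = (-1.9120, 1.7040, 0.3200)
v' = v + a·dt = (-0.2420, 0.0860, -1.9260)
ω×(Iω) gyroscopic = (-0.0640, -0.0160, -0.0128)
angular accel α = (-1.1600, -0.3857, -2.6200)
new body rate ω' = (0.3536, -0.8154, -1.1048)
2q̇ = q⊗(0,ω) = (0.3613782, 0.2747204, -0.9598888, 0.8200894)
q' = normalize(q + ½dt·q⊗(0,ω)) = (0.0393, -0.9722, -0.1934, 0.1259)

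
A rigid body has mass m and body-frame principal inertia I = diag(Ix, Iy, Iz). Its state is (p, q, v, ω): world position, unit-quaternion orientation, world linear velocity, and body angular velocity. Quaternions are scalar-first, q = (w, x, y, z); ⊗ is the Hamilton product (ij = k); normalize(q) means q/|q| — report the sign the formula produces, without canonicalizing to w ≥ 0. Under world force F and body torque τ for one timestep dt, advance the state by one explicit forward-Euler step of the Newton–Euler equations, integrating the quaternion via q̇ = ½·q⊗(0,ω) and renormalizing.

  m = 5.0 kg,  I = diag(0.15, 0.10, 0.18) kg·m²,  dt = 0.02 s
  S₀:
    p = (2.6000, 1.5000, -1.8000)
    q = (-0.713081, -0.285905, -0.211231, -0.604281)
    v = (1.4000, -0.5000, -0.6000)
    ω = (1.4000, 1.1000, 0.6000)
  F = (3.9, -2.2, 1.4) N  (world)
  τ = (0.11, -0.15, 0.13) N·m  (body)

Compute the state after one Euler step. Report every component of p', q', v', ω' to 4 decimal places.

gyro term ω×Iω = (0.0528, -0.0252, -0.0770)
α = I⁻¹(τ − ω×Iω) = (0.3813, -1.2480, 1.1500)
new body rate ω' = (1.4076, 1.0750, 0.6230)
q⊗(0,ω) = (0.9951897, -0.4603429, -1.4588395, -0.4466207)
updated quaternion q' = (-0.7030, -0.2905, -0.2258, -0.6086)
a = (0.7800, -0.4400, 0.2800)
p + v·dt = (2.6280, 1.4900, -1.8120)
new velocity v' = (1.4156, -0.5088, -0.5944)

p' = (2.6280, 1.4900, -1.8120)
q' = (-0.7030, -0.2905, -0.2258, -0.6086)
v' = (1.4156, -0.5088, -0.5944)
ω' = (1.4076, 1.0750, 0.6230)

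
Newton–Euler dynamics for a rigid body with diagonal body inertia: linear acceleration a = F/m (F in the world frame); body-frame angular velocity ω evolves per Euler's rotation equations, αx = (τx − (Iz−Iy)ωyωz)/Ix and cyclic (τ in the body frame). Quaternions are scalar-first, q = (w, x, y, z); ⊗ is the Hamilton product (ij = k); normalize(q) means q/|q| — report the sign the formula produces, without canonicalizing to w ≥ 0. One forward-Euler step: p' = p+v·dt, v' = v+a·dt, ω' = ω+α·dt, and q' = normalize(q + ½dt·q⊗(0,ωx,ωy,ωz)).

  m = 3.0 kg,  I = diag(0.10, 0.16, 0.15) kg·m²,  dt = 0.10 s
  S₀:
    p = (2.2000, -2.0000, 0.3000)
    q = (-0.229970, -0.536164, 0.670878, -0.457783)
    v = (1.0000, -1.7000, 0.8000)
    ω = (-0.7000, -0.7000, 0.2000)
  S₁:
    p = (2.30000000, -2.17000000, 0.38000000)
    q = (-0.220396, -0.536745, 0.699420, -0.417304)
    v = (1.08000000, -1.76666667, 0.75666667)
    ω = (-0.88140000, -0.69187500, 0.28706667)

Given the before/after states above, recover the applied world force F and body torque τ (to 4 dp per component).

F = (2.4000, -2.0000, -1.3000)
τ = (-0.1800, 0.0200, 0.1600)

v₁ − v₀ = (0.08000000, -0.06666667, -0.04333333)
m·(v₁−v₀)/dt = (2.4000, -2.0000, -1.3000)
ω₁ − ω₀ = (-0.18140000, 0.00812500, 0.08706667)
I·α + gyro = (-0.1800, 0.0200, 0.1600)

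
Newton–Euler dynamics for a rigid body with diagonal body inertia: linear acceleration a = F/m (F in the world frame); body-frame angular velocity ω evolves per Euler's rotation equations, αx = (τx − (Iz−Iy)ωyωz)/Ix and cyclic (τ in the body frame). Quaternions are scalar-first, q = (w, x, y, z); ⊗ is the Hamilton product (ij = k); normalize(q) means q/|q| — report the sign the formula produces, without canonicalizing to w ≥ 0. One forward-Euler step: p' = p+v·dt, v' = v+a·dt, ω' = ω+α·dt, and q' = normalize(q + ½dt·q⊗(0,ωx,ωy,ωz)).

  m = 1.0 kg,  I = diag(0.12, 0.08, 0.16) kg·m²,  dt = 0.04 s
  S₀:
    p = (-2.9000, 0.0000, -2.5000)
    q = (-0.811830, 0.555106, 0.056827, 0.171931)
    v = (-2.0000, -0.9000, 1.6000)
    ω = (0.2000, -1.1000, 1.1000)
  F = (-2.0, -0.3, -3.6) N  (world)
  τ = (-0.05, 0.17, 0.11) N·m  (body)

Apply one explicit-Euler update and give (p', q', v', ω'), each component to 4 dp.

a = (-2.0000, -0.3000, -3.6000)
p' = p + v·dt = (-2.9800, -0.0360, -2.4360)
v + (F/m)dt = (-2.0800, -0.9120, 1.4560)
angular accel α = (0.3900, 2.2350, 0.6325)
new body rate ω' = (0.2156, -1.0106, 1.1253)
q⊗(0,ω) = (-0.2376356, 0.0892678, 0.3167826, -1.5149950)
updated quaternion q' = (-0.8162, 0.5566, 0.0631, 0.1416)

p' = (-2.9800, -0.0360, -2.4360)
q' = (-0.8162, 0.5566, 0.0631, 0.1416)
v' = (-2.0800, -0.9120, 1.4560)
ω' = (0.2156, -1.0106, 1.1253)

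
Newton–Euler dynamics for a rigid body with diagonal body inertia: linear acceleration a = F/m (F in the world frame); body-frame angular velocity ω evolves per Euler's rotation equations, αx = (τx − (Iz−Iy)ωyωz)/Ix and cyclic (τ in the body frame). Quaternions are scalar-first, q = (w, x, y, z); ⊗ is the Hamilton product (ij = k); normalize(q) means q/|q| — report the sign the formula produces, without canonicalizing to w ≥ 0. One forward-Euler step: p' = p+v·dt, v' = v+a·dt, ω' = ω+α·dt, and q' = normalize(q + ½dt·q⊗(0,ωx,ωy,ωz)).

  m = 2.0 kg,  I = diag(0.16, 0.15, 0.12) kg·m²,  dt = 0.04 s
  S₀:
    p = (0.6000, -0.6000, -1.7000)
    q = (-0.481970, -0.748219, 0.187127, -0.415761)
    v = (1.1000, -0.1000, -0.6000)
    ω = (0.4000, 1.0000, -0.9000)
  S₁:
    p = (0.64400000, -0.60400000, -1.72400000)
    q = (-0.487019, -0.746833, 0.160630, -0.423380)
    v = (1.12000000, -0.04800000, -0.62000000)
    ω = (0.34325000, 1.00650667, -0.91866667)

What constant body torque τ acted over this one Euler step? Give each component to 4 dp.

τ = (-0.2000, 0.0100, -0.0600)

rate change Δω = (-0.05675000, 0.00650667, -0.01866667)
ω₀×(Iω₀) = (0.0270, -0.0144, -0.0040)
applied torque τ = (-0.2000, 0.0100, -0.0600)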